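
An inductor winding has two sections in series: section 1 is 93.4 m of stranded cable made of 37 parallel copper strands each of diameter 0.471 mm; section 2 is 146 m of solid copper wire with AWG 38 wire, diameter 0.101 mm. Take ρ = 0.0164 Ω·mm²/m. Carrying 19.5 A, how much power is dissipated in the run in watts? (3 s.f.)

1.14×10^5 W

ρ = 0.0164 Ω·mm²/m = 1.64×10^-8 Ω·m
Section 1: A_strand = π(2.3550e-04)² = 1.742e-07 m²; R₁ = ρL/(N·A_s) = (1.64×10^-8)(93.4)/(37×1.742e-07) = 0.2376 Ω
Section 2: A = π(0.101/2 mm)² = π(5.0500e-05 m)² = 8.012e-09 m²
R₂ = (1.64×10^-8)(146)/(8.012e-09) = 298.9 Ω
R = R₁ + R₂ = 299.1 Ω
P = I²R = (19.5)² × 299.1 = 1.14×10^5 W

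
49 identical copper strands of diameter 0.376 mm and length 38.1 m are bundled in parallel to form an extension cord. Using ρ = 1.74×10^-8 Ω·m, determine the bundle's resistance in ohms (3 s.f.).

A_strand = π(1.8800e-04 m)² = 1.110e-07 m²
R_strand = ρL/A = (1.74×10^-8)(38.1)/(1.110e-07) = 5.97 Ω
R_total = R_strand/N = 5.97/49 = 0.122 Ω

0.122 Ω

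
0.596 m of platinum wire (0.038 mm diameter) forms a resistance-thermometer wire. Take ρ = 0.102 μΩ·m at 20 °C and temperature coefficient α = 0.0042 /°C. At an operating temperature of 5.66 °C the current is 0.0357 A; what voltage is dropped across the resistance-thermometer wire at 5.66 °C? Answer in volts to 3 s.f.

1.80 V

ρ = 0.102 μΩ·m = 1.02×10^-7 Ω·m
A = π(d/2)² = π(1.9000e-05 m)² = 1.134e-09 m²
R₍20₎ = ρL/A = (1.02×10^-7)(0.596)/(1.134e-09) = 53.6 Ω
R₍5.66₎ = R₍20₎(1 + αΔT) = 53.6 × (1 + 0.0042×-14.3) = 50.37 Ω
V = IR = 0.0357 × 50.37 = 1.80 V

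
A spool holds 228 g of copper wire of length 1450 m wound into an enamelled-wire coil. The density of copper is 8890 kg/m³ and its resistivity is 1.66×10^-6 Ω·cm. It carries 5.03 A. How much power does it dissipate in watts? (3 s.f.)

34400 W

ρ = 1.66×10^-6 Ω·cm = 1.66×10^-8 Ω·m
A = m/(density·L) = 0.228/(8890×1450) = 1.7687e-08 m²
R = ρL/A = (1.66×10^-8)(1450)/(1.7687e-08) = 1361 Ω
P = I²R = (5.03)² × 1361 = 34400 W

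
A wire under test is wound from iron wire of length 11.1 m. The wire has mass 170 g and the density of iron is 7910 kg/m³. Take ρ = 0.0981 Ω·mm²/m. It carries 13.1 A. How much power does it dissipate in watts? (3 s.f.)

ρ = 0.0981 Ω·mm²/m = 9.81×10^-8 Ω·m
A = m/(density·L) = 0.17/(7910×11.1) = 1.9362e-06 m²
R = ρL/A = (9.81×10^-8)(11.1)/(1.9362e-06) = 0.5624 Ω
P = I²R = (13.1)² × 0.5624 = 96.5 W

96.5 W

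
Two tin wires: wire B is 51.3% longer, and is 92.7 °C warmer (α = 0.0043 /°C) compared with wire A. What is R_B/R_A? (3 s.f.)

R ∝ ρL/d² with ρ ∝ (1+αΔT), so R_B/R_A = (1 + 51.3/100) × (1 + 0.0043×92.7)
= 1.513 × 1.399 = 2.12

2.12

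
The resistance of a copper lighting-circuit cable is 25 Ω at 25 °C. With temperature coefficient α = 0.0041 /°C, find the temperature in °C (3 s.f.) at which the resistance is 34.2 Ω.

115 °C

R = R₀(1 + α(T − T₀)) ⇒ T = T₀ + (R/R₀ − 1)/α
T = 25 + (34.2/25 − 1)/0.0041 = 25 + (0.368)/0.0041 = 115 °C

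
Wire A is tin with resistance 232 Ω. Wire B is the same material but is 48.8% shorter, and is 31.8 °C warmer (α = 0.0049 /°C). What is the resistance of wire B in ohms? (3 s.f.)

137 Ω

R ∝ ρL/d² with ρ ∝ (1+αΔT), so R_B/R_A = (1 − 48.8/100) × (1 + 0.0049×31.8)
= 0.512 × 1.156 = 0.5918
R_B = 0.5918 × 232 = 137 Ω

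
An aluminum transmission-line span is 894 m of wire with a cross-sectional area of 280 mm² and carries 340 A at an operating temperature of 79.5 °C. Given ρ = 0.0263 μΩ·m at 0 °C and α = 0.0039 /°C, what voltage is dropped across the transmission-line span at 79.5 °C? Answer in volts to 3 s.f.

37.4 V

ρ = 0.0263 μΩ·m = 2.63×10^-8 Ω·m
A = 280 mm² = 2.800e-04 m²
R₍0₎ = ρL/A = (2.63×10^-8)(894)/(2.800e-04) = 0.08397 Ω
R₍79.5₎ = R₍0₎(1 + αΔT) = 0.08397 × (1 + 0.0039×79.5) = 0.11 Ω
V = IR = 340 × 0.11 = 37.4 V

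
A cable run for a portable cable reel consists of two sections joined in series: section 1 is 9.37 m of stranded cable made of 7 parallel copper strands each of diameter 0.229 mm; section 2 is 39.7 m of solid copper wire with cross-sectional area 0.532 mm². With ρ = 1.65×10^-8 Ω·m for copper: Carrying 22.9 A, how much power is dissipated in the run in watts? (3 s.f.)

927 W

Section 1: A_strand = π(1.1450e-04)² = 4.119e-08 m²; R₁ = ρL/(N·A_s) = (1.65×10^-8)(9.37)/(7×4.119e-08) = 0.5362 Ω
Section 2: A = 0.532 mm² = 5.320e-07 m²
R₂ = (1.65×10^-8)(39.7)/(5.320e-07) = 1.231 Ω
R = R₁ + R₂ = 1.768 Ω
P = I²R = (22.9)² × 1.768 = 927 W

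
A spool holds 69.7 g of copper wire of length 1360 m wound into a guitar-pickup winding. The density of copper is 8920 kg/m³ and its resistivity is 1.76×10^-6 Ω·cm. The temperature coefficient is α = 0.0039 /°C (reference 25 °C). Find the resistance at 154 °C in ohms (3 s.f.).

ρ = 1.76×10^-6 Ω·cm = 1.76×10^-8 Ω·m
A = m/(density·L) = 0.0697/(8920×1360) = 5.7455e-09 m²
R = ρL/A = (1.76×10^-8)(1360)/(5.7455e-09) = 4166 Ω
R(154 °C) = 4166 × (1 + 0.0039×129) = 6260 Ω

6260 Ω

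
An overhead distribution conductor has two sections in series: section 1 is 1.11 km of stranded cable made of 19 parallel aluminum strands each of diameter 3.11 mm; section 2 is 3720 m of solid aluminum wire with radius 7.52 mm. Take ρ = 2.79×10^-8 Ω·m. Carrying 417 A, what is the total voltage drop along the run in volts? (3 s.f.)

Section 1: A_strand = π(1.5550e-03)² = 7.596e-06 m²; R₁ = ρL/(N·A_s) = (2.79×10^-8)(1110)/(19×7.596e-06) = 0.2146 Ω
Section 2: A = πr² = π(7.5200e-03 m)² = 1.777e-04 m²
R₂ = (2.79×10^-8)(3720)/(1.777e-04) = 0.5842 Ω
R = R₁ + R₂ = 0.7988 Ω
V = IR = 417 × 0.7988 = 333 V

333 V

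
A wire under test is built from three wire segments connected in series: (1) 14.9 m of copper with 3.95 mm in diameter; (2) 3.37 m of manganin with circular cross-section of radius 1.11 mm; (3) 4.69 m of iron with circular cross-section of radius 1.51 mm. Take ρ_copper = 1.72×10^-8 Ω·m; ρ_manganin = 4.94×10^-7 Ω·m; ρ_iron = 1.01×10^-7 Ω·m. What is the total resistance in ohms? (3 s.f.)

0.517 Ω

Seg 1: A = π(d/2)² = π(1.9750e-03 m)² = 1.225e-05 m²
R_1 = (1.72×10^-8)(14.9)/(1.225e-05) = 0.02091 Ω
Seg 2: A = πr² = π(1.1100e-03 m)² = 3.871e-06 m²
R_2 = (4.94×10^-7)(3.37)/(3.871e-06) = 0.4301 Ω
Seg 3: A = πr² = π(1.5100e-03 m)² = 7.163e-06 m²
R_3 = (1.01×10^-7)(4.69)/(7.163e-06) = 0.06613 Ω
R_total = R_1 + R_2 + R_3 = 0.517 Ω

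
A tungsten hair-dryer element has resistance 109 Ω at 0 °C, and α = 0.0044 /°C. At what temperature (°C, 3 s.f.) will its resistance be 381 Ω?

R = R₀(1 + α(T − T₀)) ⇒ T = T₀ + (R/R₀ − 1)/α
T = 0 + (381/109 − 1)/0.0044 = 0 + (2.495)/0.0044 = 567 °C

567 °C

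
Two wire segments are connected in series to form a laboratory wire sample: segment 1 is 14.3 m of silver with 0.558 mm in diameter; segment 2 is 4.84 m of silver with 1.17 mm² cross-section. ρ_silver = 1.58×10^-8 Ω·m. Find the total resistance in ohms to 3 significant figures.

Segment 1: A = π(d/2)² = π(2.7900e-04 m)² = 2.445e-07 m²
R₁ = ρL/A = (1.58×10^-8)(14.3)/(2.445e-07) = 0.9239 Ω
Segment 2: A = 1.17 mm² = 1.170e-06 m²
R₂ = (1.58×10^-8)(4.84)/(1.170e-06) = 0.06536 Ω
R = R₁ + R₂ = 0.989 Ω

0.989 Ω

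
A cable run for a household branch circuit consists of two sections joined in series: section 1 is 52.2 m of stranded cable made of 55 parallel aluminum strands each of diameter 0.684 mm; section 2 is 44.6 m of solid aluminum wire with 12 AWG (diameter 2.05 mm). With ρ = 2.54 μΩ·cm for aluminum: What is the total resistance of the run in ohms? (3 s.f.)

0.409 Ω

ρ = 2.54 μΩ·cm = 2.54×10^-8 Ω·m
Section 1: A_strand = π(3.4200e-04)² = 3.675e-07 m²; R₁ = ρL/(N·A_s) = (2.54×10^-8)(52.2)/(55×3.675e-07) = 0.06561 Ω
Section 2: A = π(2.05/2 mm)² = π(1.0250e-03 m)² = 3.301e-06 m²
R₂ = (2.54×10^-8)(44.6)/(3.301e-06) = 0.3432 Ω
R = R₁ + R₂ = 0.409 Ω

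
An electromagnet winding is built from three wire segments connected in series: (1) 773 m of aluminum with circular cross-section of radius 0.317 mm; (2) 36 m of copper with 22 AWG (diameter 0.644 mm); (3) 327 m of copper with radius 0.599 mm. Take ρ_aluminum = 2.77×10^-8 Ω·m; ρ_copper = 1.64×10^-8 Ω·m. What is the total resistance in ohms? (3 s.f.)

74.4 Ω

Seg 1: A = πr² = π(3.1700e-04 m)² = 3.157e-07 m²
R_1 = (2.77×10^-8)(773)/(3.157e-07) = 67.83 Ω
Seg 2: A = π(0.644/2 mm)² = π(3.2200e-04 m)² = 3.257e-07 m²
R_2 = (1.64×10^-8)(36)/(3.257e-07) = 1.813 Ω
Seg 3: A = πr² = π(5.9900e-04 m)² = 1.127e-06 m²
R_3 = (1.64×10^-8)(327)/(1.127e-06) = 4.758 Ω
R_total = R_1 + R_2 + R_3 = 74.4 Ω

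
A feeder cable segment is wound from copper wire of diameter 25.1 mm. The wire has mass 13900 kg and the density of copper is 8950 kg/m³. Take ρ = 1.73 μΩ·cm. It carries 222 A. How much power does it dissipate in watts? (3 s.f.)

ρ = 1.73 μΩ·cm = 1.73×10^-8 Ω·m
A = π(d/2)² = π(1.2550e-02 m)² = 4.9481e-04 m²
L = m/(density·A) = 13900/(8950×4.9481e-04) = 3139 m
R = ρL/A = (1.73×10^-8)(3139)/(4.9481e-04) = 0.1097 Ω
P = I²R = (222)² × 0.1097 = 5410 W

5410 W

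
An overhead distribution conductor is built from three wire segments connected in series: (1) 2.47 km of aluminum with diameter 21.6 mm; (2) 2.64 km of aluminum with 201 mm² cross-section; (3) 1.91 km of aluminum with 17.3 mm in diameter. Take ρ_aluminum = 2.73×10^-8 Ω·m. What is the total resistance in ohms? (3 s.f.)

0.764 Ω

Seg 1: A = π(d/2)² = π(1.0800e-02 m)² = 3.664e-04 m²
R_1 = (2.73×10^-8)(2470)/(3.664e-04) = 0.184 Ω
Seg 2: A = 201 mm² = 2.010e-04 m²
R_2 = (2.73×10^-8)(2640)/(2.010e-04) = 0.3586 Ω
Seg 3: A = π(d/2)² = π(8.6500e-03 m)² = 2.351e-04 m²
R_3 = (2.73×10^-8)(1910)/(2.351e-04) = 0.2218 Ω
R_total = R_1 + R_2 + R_3 = 0.764 Ω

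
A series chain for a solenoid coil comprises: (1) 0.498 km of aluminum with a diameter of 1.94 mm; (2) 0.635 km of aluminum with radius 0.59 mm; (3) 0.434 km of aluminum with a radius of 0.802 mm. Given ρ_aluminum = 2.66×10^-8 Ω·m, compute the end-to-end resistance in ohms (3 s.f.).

25.6 Ω

Seg 1: A = π(d/2)² = π(9.7000e-04 m)² = 2.956e-06 m²
R_1 = (2.66×10^-8)(498)/(2.956e-06) = 4.481 Ω
Seg 2: A = πr² = π(5.9000e-04 m)² = 1.094e-06 m²
R_2 = (2.66×10^-8)(635)/(1.094e-06) = 15.45 Ω
Seg 3: A = πr² = π(8.0200e-04 m)² = 2.021e-06 m²
R_3 = (2.66×10^-8)(434)/(2.021e-06) = 5.713 Ω
R_total = R_1 + R_2 + R_3 = 25.6 Ω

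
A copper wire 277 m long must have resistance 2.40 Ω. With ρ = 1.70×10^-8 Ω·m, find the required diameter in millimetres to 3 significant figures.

1.58 mm

A = ρL/R = (1.70×10^-8)(277)/(2.4) = 1.962e-06 m²
d = 2√(A/π) = 1.581e-03 m = 1.58 mm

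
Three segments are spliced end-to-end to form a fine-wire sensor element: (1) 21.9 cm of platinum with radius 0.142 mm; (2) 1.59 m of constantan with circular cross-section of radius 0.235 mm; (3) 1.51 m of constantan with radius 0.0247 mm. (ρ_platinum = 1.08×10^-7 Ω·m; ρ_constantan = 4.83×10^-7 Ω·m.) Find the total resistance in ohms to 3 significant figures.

Seg 1: A = πr² = π(1.4200e-04 m)² = 6.335e-08 m²
R_1 = (1.08×10^-7)(0.219)/(6.335e-08) = 0.3734 Ω
Seg 2: A = πr² = π(2.3500e-04 m)² = 1.735e-07 m²
R_2 = (4.83×10^-7)(1.59)/(1.735e-07) = 4.426 Ω
Seg 3: A = πr² = π(2.4700e-05 m)² = 1.917e-09 m²
R_3 = (4.83×10^-7)(1.51)/(1.917e-09) = 380.5 Ω
R_total = R_1 + R_2 + R_3 = 385 Ω

385 Ω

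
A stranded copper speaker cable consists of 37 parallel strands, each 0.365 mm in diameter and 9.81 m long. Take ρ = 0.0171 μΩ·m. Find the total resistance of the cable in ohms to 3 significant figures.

ρ = 0.0171 μΩ·m = 1.71×10^-8 Ω·m
A_strand = π(1.8250e-04 m)² = 1.046e-07 m²
R_strand = ρL/A = (1.71×10^-8)(9.81)/(1.046e-07) = 1.603 Ω
R_total = R_strand/N = 1.603/37 = 0.0433 Ω

0.0433 Ω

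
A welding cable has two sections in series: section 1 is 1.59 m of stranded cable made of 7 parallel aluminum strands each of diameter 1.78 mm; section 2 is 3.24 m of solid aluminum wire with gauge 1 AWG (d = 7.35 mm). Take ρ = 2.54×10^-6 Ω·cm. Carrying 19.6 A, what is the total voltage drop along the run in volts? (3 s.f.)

0.0835 V

ρ = 2.54×10^-6 Ω·cm = 2.54×10^-8 Ω·m
Section 1: A_strand = π(8.9000e-04)² = 2.488e-06 m²; R₁ = ρL/(N·A_s) = (2.54×10^-8)(1.59)/(7×2.488e-06) = 0.002318 Ω
Section 2: A = π(7.35/2 mm)² = π(3.6750e-03 m)² = 4.243e-05 m²
R₂ = (2.54×10^-8)(3.24)/(4.243e-05) = 0.00194 Ω
R = R₁ + R₂ = 0.004258 Ω
V = IR = 19.6 × 0.004258 = 0.0835 V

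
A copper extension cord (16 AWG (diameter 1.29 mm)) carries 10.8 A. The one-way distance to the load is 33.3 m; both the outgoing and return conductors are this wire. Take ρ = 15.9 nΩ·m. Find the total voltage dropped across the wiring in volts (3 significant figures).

8.75 V

ρ = 15.9 nΩ·m = 1.59×10^-8 Ω·m
A = π(1.29/2 mm)² = π(6.4500e-04 m)² = 1.307e-06 m²
Total conductor length (both ways) L = 2 × 33.3 = 66.6 m
R = ρL/A = (1.59×10^-8)(66.6)/(1.307e-06) = 0.8102 Ω
V = IR = 10.8 × 0.8102 = 8.75 V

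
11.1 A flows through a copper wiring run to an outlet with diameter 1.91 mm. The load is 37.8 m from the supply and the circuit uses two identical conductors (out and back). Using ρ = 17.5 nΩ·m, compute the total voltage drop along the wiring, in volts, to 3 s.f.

ρ = 17.5 nΩ·m = 1.75×10^-8 Ω·m
A = π(d/2)² = π(9.5500e-04 m)² = 2.865e-06 m²
Total conductor length (both ways) L = 2 × 37.8 = 75.6 m
R = ρL/A = (1.75×10^-8)(75.6)/(2.865e-06) = 0.4617 Ω
V = IR = 11.1 × 0.4617 = 5.13 V

5.13 V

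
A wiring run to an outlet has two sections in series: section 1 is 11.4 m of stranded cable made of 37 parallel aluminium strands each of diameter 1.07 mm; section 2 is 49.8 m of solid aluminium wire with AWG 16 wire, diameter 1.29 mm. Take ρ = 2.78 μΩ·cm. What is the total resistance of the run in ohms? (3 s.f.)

ρ = 2.78 μΩ·cm = 2.78×10^-8 Ω·m
Section 1: A_strand = π(5.3500e-04)² = 8.992e-07 m²; R₁ = ρL/(N·A_s) = (2.78×10^-8)(11.4)/(37×8.992e-07) = 0.009526 Ω
Section 2: A = π(1.29/2 mm)² = π(6.4500e-04 m)² = 1.307e-06 m²
R₂ = (2.78×10^-8)(49.8)/(1.307e-06) = 1.059 Ω
R = R₁ + R₂ = 1.07 Ω

1.07 Ω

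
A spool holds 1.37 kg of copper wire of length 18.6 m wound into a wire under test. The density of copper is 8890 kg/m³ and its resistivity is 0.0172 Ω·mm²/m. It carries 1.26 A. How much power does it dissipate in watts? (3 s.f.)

ρ = 0.0172 Ω·mm²/m = 1.72×10^-8 Ω·m
A = m/(density·L) = 1.37/(8890×18.6) = 8.2853e-06 m²
R = ρL/A = (1.72×10^-8)(18.6)/(8.2853e-06) = 0.03861 Ω
P = I²R = (1.26)² × 0.03861 = 0.0613 W

0.0613 W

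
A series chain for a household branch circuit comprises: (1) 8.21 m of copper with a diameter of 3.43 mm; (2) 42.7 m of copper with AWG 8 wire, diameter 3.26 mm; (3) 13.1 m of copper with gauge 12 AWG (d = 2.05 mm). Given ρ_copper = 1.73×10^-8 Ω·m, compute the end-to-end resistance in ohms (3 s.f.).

0.173 Ω

Seg 1: A = π(d/2)² = π(1.7150e-03 m)² = 9.240e-06 m²
R_1 = (1.73×10^-8)(8.21)/(9.240e-06) = 0.01537 Ω
Seg 2: A = π(3.26/2 mm)² = π(1.6300e-03 m)² = 8.347e-06 m²
R_2 = (1.73×10^-8)(42.7)/(8.347e-06) = 0.0885 Ω
Seg 3: A = π(2.05/2 mm)² = π(1.0250e-03 m)² = 3.301e-06 m²
R_3 = (1.73×10^-8)(13.1)/(3.301e-06) = 0.06866 Ω
R_total = R_1 + R_2 + R_3 = 0.173 Ω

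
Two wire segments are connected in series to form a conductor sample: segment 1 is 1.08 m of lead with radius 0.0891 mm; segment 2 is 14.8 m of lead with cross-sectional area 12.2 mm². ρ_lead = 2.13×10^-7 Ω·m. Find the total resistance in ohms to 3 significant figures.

9.48 Ω

Segment 1: A = πr² = π(8.9100e-05 m)² = 2.494e-08 m²
R₁ = ρL/A = (2.13×10^-7)(1.08)/(2.494e-08) = 9.224 Ω
Segment 2: A = 12.2 mm² = 1.220e-05 m²
R₂ = (2.13×10^-7)(14.8)/(1.220e-05) = 0.2584 Ω
R = R₁ + R₂ = 9.48 Ω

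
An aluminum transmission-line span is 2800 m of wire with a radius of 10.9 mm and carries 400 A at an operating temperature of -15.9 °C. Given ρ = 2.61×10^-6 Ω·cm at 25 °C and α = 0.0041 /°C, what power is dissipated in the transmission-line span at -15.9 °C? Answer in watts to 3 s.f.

ρ = 2.61×10^-6 Ω·cm = 2.61×10^-8 Ω·m
A = πr² = π(1.0900e-02 m)² = 3.733e-04 m²
R₍25₎ = ρL/A = (2.61×10^-8)(2800)/(3.733e-04) = 0.1958 Ω
R₍-15.9₎ = R₍25₎(1 + αΔT) = 0.1958 × (1 + 0.0041×-40.9) = 0.163 Ω
P = I²R = (400)² × 0.163 = 26100 W

26100 W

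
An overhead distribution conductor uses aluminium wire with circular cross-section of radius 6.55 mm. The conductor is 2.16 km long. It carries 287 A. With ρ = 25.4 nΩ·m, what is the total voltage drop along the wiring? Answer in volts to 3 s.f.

117 V

ρ = 25.4 nΩ·m = 2.54×10^-8 Ω·m
A = πr² = π(6.5500e-03 m)² = 1.348e-04 m²
R = ρL/A = (2.54×10^-8)(2160)/(1.348e-04) = 0.4071 Ω
V = IR = 287 × 0.4071 = 117 V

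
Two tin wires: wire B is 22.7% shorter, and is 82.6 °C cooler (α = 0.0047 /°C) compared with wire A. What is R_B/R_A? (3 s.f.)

R ∝ ρL/d² with ρ ∝ (1+αΔT), so R_B/R_A = (1 − 22.7/100) × (1 − 0.0047×82.6)
= 0.773 × 0.6118 = 0.473

0.473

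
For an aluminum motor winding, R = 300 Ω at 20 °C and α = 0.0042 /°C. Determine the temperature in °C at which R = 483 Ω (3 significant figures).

R = R₀(1 + α(T − T₀)) ⇒ T = T₀ + (R/R₀ − 1)/α
T = 20 + (483/300 − 1)/0.0042 = 20 + (0.61)/0.0042 = 165 °C

165 °C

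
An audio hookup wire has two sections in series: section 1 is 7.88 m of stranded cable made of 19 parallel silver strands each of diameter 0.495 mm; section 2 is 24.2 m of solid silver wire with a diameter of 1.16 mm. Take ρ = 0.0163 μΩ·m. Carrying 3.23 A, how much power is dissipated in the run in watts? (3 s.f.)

ρ = 0.0163 μΩ·m = 1.63×10^-8 Ω·m
Section 1: A_strand = π(2.4750e-04)² = 1.924e-07 m²; R₁ = ρL/(N·A_s) = (1.63×10^-8)(7.88)/(19×1.924e-07) = 0.03513 Ω
Section 2: A = π(d/2)² = π(5.8000e-04 m)² = 1.057e-06 m²
R₂ = (1.63×10^-8)(24.2)/(1.057e-06) = 0.3732 Ω
R = R₁ + R₂ = 0.4084 Ω
P = I²R = (3.23)² × 0.4084 = 4.26 W

4.26 W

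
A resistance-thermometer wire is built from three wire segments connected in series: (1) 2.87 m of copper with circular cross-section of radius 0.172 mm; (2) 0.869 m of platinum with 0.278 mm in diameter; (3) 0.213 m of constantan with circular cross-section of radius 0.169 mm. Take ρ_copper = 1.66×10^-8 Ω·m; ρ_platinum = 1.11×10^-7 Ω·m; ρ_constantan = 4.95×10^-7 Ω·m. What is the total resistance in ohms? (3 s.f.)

Seg 1: A = πr² = π(1.7200e-04 m)² = 9.294e-08 m²
R_1 = (1.66×10^-8)(2.87)/(9.294e-08) = 0.5126 Ω
Seg 2: A = π(d/2)² = π(1.3900e-04 m)² = 6.070e-08 m²
R_2 = (1.11×10^-7)(0.869)/(6.070e-08) = 1.589 Ω
Seg 3: A = πr² = π(1.6900e-04 m)² = 8.973e-08 m²
R_3 = (4.95×10^-7)(0.213)/(8.973e-08) = 1.175 Ω
R_total = R_1 + R_2 + R_3 = 3.28 Ω

3.28 Ω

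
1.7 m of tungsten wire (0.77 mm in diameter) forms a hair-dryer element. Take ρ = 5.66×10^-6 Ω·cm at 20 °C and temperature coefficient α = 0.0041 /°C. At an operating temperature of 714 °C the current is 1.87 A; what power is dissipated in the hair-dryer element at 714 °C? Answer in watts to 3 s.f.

2.78 W

ρ = 5.66×10^-6 Ω·cm = 5.66×10^-8 Ω·m
A = π(d/2)² = π(3.8500e-04 m)² = 4.657e-07 m²
R₍20₎ = ρL/A = (5.66×10^-8)(1.7)/(4.657e-07) = 0.2066 Ω
R₍714₎ = R₍20₎(1 + αΔT) = 0.2066 × (1 + 0.0041×694) = 0.7946 Ω
P = I²R = (1.87)² × 0.7946 = 2.78 W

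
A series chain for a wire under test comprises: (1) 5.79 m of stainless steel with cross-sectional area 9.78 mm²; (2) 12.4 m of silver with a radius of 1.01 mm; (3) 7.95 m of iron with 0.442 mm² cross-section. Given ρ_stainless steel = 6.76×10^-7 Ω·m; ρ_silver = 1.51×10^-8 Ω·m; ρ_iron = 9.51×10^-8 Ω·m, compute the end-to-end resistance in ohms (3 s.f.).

Seg 1: A = 9.78 mm² = 9.780e-06 m²
R_1 = (6.76×10^-7)(5.79)/(9.780e-06) = 0.4002 Ω
Seg 2: A = πr² = π(1.0100e-03 m)² = 3.205e-06 m²
R_2 = (1.51×10^-8)(12.4)/(3.205e-06) = 0.05843 Ω
Seg 3: A = 0.442 mm² = 4.420e-07 m²
R_3 = (9.51×10^-8)(7.95)/(4.420e-07) = 1.711 Ω
R_total = R_1 + R_2 + R_3 = 2.17 Ω

2.17 Ω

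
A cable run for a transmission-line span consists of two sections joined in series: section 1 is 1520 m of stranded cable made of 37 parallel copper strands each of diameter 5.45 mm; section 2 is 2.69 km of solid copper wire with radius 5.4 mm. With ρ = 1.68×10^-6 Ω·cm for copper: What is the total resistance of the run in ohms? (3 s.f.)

ρ = 1.68×10^-6 Ω·cm = 1.68×10^-8 Ω·m
Section 1: A_strand = π(2.7250e-03)² = 2.333e-05 m²; R₁ = ρL/(N·A_s) = (1.68×10^-8)(1520)/(37×2.333e-05) = 0.02958 Ω
Section 2: A = πr² = π(5.4000e-03 m)² = 9.161e-05 m²
R₂ = (1.68×10^-8)(2690)/(9.161e-05) = 0.4933 Ω
R = R₁ + R₂ = 0.523 Ω

0.523 Ω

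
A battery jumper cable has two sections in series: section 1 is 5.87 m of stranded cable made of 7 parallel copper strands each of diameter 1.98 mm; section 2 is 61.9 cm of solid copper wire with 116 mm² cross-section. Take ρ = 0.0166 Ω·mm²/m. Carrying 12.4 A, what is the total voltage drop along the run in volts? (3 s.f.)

ρ = 0.0166 Ω·mm²/m = 1.66×10^-8 Ω·m
Section 1: A_strand = π(9.9000e-04)² = 3.079e-06 m²; R₁ = ρL/(N·A_s) = (1.66×10^-8)(5.87)/(7×3.079e-06) = 0.004521 Ω
Section 2: A = 116 mm² = 1.160e-04 m²
R₂ = (1.66×10^-8)(0.619)/(1.160e-04) = 8.858×10^-5 Ω
R = R₁ + R₂ = 0.00461 Ω
V = IR = 12.4 × 0.00461 = 0.0572 V

0.0572 V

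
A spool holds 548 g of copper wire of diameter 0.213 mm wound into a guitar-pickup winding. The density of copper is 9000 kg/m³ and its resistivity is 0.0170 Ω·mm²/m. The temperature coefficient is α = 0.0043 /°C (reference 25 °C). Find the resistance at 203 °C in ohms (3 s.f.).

1440 Ω

ρ = 0.0170 Ω·mm²/m = 1.70×10^-8 Ω·m
A = π(d/2)² = π(1.0650e-04 m)² = 3.5633e-08 m²
L = m/(density·A) = 0.548/(9000×3.5633e-08) = 1709 m
R = ρL/A = (1.70×10^-8)(1709)/(3.5633e-08) = 815.2 Ω
R(203 °C) = 815.2 × (1 + 0.0043×178) = 1440 Ω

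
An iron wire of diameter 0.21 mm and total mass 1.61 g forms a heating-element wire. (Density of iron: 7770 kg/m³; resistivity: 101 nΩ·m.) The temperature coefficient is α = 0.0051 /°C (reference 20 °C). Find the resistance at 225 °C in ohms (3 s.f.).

ρ = 101 nΩ·m = 1.01×10^-7 Ω·m
A = π(d/2)² = π(1.0500e-04 m)² = 3.4636e-08 m²
L = m/(density·A) = 0.00161/(7770×3.4636e-08) = 5.982 m
R = ρL/A = (1.01×10^-7)(5.982)/(3.4636e-08) = 17.44 Ω
R(225 °C) = 17.44 × (1 + 0.0051×205) = 35.7 Ω

35.7 Ω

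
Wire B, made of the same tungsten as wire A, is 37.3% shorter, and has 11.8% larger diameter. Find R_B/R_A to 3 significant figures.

0.502

R ∝ L/d², so R_B/R_A = (1 − 37.3/100) × (1 + 11.8/100)⁻²
= 0.627 × 0.8001 = 0.502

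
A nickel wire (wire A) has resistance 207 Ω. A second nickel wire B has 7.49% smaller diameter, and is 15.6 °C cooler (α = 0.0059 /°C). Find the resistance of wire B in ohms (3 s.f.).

R ∝ ρL/d² with ρ ∝ (1+αΔT), so R_B/R_A = (1 − 7.49/100)⁻² × (1 − 0.0059×15.6)
= 1.169 × 0.908 = 1.061
R_B = 1.061 × 207 = 220 Ω

220 Ω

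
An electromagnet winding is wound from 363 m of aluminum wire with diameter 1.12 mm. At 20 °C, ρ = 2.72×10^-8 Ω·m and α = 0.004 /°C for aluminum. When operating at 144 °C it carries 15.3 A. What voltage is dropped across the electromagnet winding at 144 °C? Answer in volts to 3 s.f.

A = π(d/2)² = π(5.6000e-04 m)² = 9.852e-07 m²
R₍20₎ = ρL/A = (2.72×10^-8)(363)/(9.852e-07) = 10.02 Ω
R₍144₎ = R₍20₎(1 + αΔT) = 10.02 × (1 + 0.004×124) = 14.99 Ω
V = IR = 15.3 × 14.99 = 229 V

229 V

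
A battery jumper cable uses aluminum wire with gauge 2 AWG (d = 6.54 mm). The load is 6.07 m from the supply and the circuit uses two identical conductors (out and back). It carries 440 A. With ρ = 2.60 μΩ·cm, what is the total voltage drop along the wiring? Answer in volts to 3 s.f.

4.13 V

ρ = 2.60 μΩ·cm = 2.60×10^-8 Ω·m
A = π(6.54/2 mm)² = π(3.2700e-03 m)² = 3.359e-05 m²
Total conductor length (both ways) L = 2 × 6.07 = 12.14 m
R = ρL/A = (2.60×10^-8)(12.14)/(3.359e-05) = 0.009396 Ω
V = IR = 440 × 0.009396 = 4.13 V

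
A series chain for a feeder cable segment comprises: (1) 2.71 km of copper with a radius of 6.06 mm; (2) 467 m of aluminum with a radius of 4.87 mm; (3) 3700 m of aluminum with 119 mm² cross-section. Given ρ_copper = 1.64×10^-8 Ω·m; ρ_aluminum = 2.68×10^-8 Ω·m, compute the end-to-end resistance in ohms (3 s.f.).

Seg 1: A = πr² = π(6.0600e-03 m)² = 1.154e-04 m²
R_1 = (1.64×10^-8)(2710)/(1.154e-04) = 0.3852 Ω
Seg 2: A = πr² = π(4.8700e-03 m)² = 7.451e-05 m²
R_2 = (2.68×10^-8)(467)/(7.451e-05) = 0.168 Ω
Seg 3: A = 119 mm² = 1.190e-04 m²
R_3 = (2.68×10^-8)(3700)/(1.190e-04) = 0.8333 Ω
R_total = R_1 + R_2 + R_3 = 1.39 Ω

1.39 Ω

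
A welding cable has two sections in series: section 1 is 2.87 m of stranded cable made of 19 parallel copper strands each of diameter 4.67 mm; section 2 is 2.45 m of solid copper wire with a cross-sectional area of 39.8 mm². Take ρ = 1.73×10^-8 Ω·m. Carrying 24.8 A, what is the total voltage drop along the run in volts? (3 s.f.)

Section 1: A_strand = π(2.3350e-03)² = 1.713e-05 m²; R₁ = ρL/(N·A_s) = (1.73×10^-8)(2.87)/(19×1.713e-05) = 1.526×10^-4 Ω
Section 2: A = 39.8 mm² = 3.980e-05 m²
R₂ = (1.73×10^-8)(2.45)/(3.980e-05) = 0.001065 Ω
R = R₁ + R₂ = 0.001218 Ω
V = IR = 24.8 × 0.001218 = 0.0302 V

0.0302 V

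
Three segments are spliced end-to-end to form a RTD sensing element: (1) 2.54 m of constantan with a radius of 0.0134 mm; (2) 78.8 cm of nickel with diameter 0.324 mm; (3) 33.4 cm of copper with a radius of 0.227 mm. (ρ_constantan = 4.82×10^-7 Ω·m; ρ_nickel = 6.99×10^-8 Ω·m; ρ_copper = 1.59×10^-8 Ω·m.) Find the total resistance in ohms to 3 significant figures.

2170 Ω

Seg 1: A = πr² = π(1.3400e-05 m)² = 5.641e-10 m²
R_1 = (4.82×10^-7)(2.54)/(5.641e-10) = 2170 Ω
Seg 2: A = π(d/2)² = π(1.6200e-04 m)² = 8.245e-08 m²
R_2 = (6.99×10^-8)(0.788)/(8.245e-08) = 0.6681 Ω
Seg 3: A = πr² = π(2.2700e-04 m)² = 1.619e-07 m²
R_3 = (1.59×10^-8)(0.334)/(1.619e-07) = 0.03281 Ω
R_total = R_1 + R_2 + R_3 = 2170 Ω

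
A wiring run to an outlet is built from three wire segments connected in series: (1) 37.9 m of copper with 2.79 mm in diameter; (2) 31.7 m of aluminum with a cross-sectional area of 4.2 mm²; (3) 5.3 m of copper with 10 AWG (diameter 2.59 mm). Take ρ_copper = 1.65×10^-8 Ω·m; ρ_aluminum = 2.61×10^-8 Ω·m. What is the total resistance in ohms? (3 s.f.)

0.316 Ω

Seg 1: A = π(d/2)² = π(1.3950e-03 m)² = 6.114e-06 m²
R_1 = (1.65×10^-8)(37.9)/(6.114e-06) = 0.1023 Ω
Seg 2: A = 4.2 mm² = 4.200e-06 m²
R_2 = (2.61×10^-8)(31.7)/(4.200e-06) = 0.197 Ω
Seg 3: A = π(2.59/2 mm)² = π(1.2950e-03 m)² = 5.269e-06 m²
R_3 = (1.65×10^-8)(5.3)/(5.269e-06) = 0.0166 Ω
R_total = R_1 + R_2 + R_3 = 0.316 Ω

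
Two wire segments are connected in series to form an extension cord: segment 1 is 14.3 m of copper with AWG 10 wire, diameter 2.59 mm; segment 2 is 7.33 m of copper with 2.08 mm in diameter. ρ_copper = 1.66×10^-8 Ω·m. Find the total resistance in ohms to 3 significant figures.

Segment 1: A = π(2.59/2 mm)² = π(1.2950e-03 m)² = 5.269e-06 m²
R₁ = ρL/A = (1.66×10^-8)(14.3)/(5.269e-06) = 0.04506 Ω
Segment 2: A = π(d/2)² = π(1.0400e-03 m)² = 3.398e-06 m²
R₂ = (1.66×10^-8)(7.33)/(3.398e-06) = 0.03581 Ω
R = R₁ + R₂ = 0.0809 Ω

0.0809 Ω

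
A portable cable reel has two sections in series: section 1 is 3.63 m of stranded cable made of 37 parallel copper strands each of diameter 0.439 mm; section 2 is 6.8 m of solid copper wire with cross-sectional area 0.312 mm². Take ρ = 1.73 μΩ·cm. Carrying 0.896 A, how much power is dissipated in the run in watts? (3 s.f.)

0.312 W

ρ = 1.73 μΩ·cm = 1.73×10^-8 Ω·m
Section 1: A_strand = π(2.1950e-04)² = 1.514e-07 m²; R₁ = ρL/(N·A_s) = (1.73×10^-8)(3.63)/(37×1.514e-07) = 0.01121 Ω
Section 2: A = 0.312 mm² = 3.120e-07 m²
R₂ = (1.73×10^-8)(6.8)/(3.120e-07) = 0.3771 Ω
R = R₁ + R₂ = 0.3883 Ω
P = I²R = (0.896)² × 0.3883 = 0.312 W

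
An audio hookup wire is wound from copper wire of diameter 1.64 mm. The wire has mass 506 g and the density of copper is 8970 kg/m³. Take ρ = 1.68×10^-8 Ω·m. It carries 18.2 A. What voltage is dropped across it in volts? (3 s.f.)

A = π(d/2)² = π(8.2000e-04 m)² = 2.1124e-06 m²
L = m/(density·A) = 0.506/(8970×2.1124e-06) = 26.7 m
R = ρL/A = (1.68×10^-8)(26.7)/(2.1124e-06) = 0.2124 Ω
V = IR = 18.2 × 0.2124 = 3.87 V

3.87 V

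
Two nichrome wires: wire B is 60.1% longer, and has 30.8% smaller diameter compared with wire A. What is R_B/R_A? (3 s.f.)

R ∝ L/d², so R_B/R_A = (1 + 60.1/100) × (1 − 30.8/100)⁻²
= 1.601 × 2.088 = 3.34

3.34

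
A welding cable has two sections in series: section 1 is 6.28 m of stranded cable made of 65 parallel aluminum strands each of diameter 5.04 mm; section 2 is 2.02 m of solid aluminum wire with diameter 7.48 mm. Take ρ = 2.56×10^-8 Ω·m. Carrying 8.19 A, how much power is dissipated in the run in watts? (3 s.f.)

Section 1: A_strand = π(2.5200e-03)² = 1.995e-05 m²; R₁ = ρL/(N·A_s) = (2.56×10^-8)(6.28)/(65×1.995e-05) = 1.240×10^-4 Ω
Section 2: A = π(d/2)² = π(3.7400e-03 m)² = 4.394e-05 m²
R₂ = (2.56×10^-8)(2.02)/(4.394e-05) = 0.001177 Ω
R = R₁ + R₂ = 0.001301 Ω
P = I²R = (8.19)² × 0.001301 = 0.0873 W

0.0873 W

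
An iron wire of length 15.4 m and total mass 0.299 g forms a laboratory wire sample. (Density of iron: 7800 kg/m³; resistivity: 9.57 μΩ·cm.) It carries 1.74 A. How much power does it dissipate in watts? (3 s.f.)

ρ = 9.57 μΩ·cm = 9.57×10^-8 Ω·m
A = m/(density·L) = 2.990×10^-4/(7800×15.4) = 2.4892e-09 m²
R = ρL/A = (9.57×10^-8)(15.4)/(2.4892e-09) = 592.1 Ω
P = I²R = (1.74)² × 592.1 = 1790 W

1790 W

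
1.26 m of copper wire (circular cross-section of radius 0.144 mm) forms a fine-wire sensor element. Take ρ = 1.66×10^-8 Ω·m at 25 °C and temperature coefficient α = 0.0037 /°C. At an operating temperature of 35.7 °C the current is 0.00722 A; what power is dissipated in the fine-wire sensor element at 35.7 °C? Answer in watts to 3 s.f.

A = πr² = π(1.4400e-04 m)² = 6.514e-08 m²
R₍25₎ = ρL/A = (1.66×10^-8)(1.26)/(6.514e-08) = 0.3211 Ω
R₍35.7₎ = R₍25₎(1 + αΔT) = 0.3211 × (1 + 0.0037×10.7) = 0.3338 Ω
P = I²R = (0.00722)² × 0.3338 = 1.74×10^-5 W

1.74×10^-5 W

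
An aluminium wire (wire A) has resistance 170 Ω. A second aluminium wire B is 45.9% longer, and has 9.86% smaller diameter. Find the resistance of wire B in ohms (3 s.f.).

R ∝ L/d², so R_B/R_A = (1 + 45.9/100) × (1 − 9.86/100)⁻²
= 1.459 × 1.231 = 1.796
R_B = 1.796 × 170 = 305 Ω

305 Ω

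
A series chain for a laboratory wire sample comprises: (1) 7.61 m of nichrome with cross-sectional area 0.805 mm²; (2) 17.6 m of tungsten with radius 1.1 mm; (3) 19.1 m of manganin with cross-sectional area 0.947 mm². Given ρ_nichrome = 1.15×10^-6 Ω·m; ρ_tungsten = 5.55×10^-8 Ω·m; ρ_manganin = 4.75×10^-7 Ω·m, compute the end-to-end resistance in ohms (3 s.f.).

Seg 1: A = 0.805 mm² = 8.050e-07 m²
R_1 = (1.15×10^-6)(7.61)/(8.050e-07) = 10.87 Ω
Seg 2: A = πr² = π(1.1000e-03 m)² = 3.801e-06 m²
R_2 = (5.55×10^-8)(17.6)/(3.801e-06) = 0.257 Ω
Seg 3: A = 0.947 mm² = 9.470e-07 m²
R_3 = (4.75×10^-7)(19.1)/(9.470e-07) = 9.58 Ω
R_total = R_1 + R_2 + R_3 = 20.7 Ω

20.7 Ω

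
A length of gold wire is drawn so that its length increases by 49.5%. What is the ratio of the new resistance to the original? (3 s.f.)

k = 1 + 49.5/100 = 1.495; volume constant ⇒ A' = A/k, so R' = k²R.
Factor = 2.24

2.24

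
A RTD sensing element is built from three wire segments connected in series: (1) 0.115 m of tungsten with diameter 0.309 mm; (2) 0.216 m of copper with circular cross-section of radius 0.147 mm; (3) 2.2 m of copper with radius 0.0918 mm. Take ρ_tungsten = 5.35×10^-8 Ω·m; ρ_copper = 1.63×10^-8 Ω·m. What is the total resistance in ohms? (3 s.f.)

Seg 1: A = π(d/2)² = π(1.5450e-04 m)² = 7.499e-08 m²
R_1 = (5.35×10^-8)(0.115)/(7.499e-08) = 0.08204 Ω
Seg 2: A = πr² = π(1.4700e-04 m)² = 6.789e-08 m²
R_2 = (1.63×10^-8)(0.216)/(6.789e-08) = 0.05186 Ω
Seg 3: A = πr² = π(9.1800e-05 m)² = 2.647e-08 m²
R_3 = (1.63×10^-8)(2.2)/(2.647e-08) = 1.354 Ω
R_total = R_1 + R_2 + R_3 = 1.49 Ω

1.49 Ω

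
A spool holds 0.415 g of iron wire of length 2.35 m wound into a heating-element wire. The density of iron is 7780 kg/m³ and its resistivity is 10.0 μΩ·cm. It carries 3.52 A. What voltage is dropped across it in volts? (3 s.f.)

ρ = 10.0 μΩ·cm = 1.00×10^-7 Ω·m
A = m/(density·L) = 4.150×10^-4/(7780×2.35) = 2.2699e-08 m²
R = ρL/A = (1.00×10^-7)(2.35)/(2.2699e-08) = 10.35 Ω
V = IR = 3.52 × 10.35 = 36.4 V

36.4 V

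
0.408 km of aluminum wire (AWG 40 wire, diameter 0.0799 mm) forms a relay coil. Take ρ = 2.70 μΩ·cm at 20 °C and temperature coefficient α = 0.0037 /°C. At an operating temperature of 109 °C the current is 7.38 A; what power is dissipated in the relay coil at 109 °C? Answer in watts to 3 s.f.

ρ = 2.70 μΩ·cm = 2.70×10^-8 Ω·m
A = π(0.0799/2 mm)² = π(3.9950e-05 m)² = 5.014e-09 m²
R₍20₎ = ρL/A = (2.70×10^-8)(408)/(5.014e-09) = 2197 Ω
R₍109₎ = R₍20₎(1 + αΔT) = 2197 × (1 + 0.0037×89) = 2921 Ω
P = I²R = (7.38)² × 2921 = 1.59×10^5 W

1.59×10^5 W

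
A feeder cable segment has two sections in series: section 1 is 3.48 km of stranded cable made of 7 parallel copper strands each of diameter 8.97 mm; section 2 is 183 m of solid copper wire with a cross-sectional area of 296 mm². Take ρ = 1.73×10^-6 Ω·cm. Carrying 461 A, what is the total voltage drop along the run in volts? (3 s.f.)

67.7 V

ρ = 1.73×10^-6 Ω·cm = 1.73×10^-8 Ω·m
Section 1: A_strand = π(4.4850e-03)² = 6.319e-05 m²; R₁ = ρL/(N·A_s) = (1.73×10^-8)(3480)/(7×6.319e-05) = 0.1361 Ω
Section 2: A = 296 mm² = 2.960e-04 m²
R₂ = (1.73×10^-8)(183)/(2.960e-04) = 0.0107 Ω
R = R₁ + R₂ = 0.1468 Ω
V = IR = 461 × 0.1468 = 67.7 V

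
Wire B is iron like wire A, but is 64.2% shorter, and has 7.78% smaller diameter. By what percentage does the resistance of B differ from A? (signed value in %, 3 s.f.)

-57.9%

R ∝ L/d², so R_B/R_A = (1 − 64.2/100) × (1 − 7.78/100)⁻²
= 0.358 × 1.176 = 0.4209
(R_B − R_A)/R_A = 0.4209 − 1 = -57.9%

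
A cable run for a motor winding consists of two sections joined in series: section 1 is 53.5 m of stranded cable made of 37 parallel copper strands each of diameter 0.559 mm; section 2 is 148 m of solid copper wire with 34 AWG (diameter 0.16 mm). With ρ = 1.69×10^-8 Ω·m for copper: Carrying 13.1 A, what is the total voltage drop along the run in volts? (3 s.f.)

Section 1: A_strand = π(2.7950e-04)² = 2.454e-07 m²; R₁ = ρL/(N·A_s) = (1.69×10^-8)(53.5)/(37×2.454e-07) = 0.09957 Ω
Section 2: A = π(0.16/2 mm)² = π(8.0000e-05 m)² = 2.011e-08 m²
R₂ = (1.69×10^-8)(148)/(2.011e-08) = 124.4 Ω
R = R₁ + R₂ = 124.5 Ω
V = IR = 13.1 × 124.5 = 1630 V

1630 V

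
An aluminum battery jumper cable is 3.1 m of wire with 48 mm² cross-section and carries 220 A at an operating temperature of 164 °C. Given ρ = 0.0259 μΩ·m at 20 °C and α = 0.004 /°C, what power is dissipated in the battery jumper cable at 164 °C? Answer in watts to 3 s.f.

ρ = 0.0259 μΩ·m = 2.59×10^-8 Ω·m
A = 48 mm² = 4.800e-05 m²
R₍20₎ = ρL/A = (2.59×10^-8)(3.1)/(4.800e-05) = 0.001673 Ω
R₍164₎ = R₍20₎(1 + αΔT) = 0.001673 × (1 + 0.004×144) = 0.002636 Ω
P = I²R = (220)² × 0.002636 = 128 W

128 W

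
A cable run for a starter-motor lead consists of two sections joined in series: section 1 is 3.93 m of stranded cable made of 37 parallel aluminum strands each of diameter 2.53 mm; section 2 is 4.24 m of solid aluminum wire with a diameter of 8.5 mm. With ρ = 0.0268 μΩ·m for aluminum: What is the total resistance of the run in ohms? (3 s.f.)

ρ = 0.0268 μΩ·m = 2.68×10^-8 Ω·m
Section 1: A_strand = π(1.2650e-03)² = 5.027e-06 m²; R₁ = ρL/(N·A_s) = (2.68×10^-8)(3.93)/(37×5.027e-06) = 5.662×10^-4 Ω
Section 2: A = π(d/2)² = π(4.2500e-03 m)² = 5.675e-05 m²
R₂ = (2.68×10^-8)(4.24)/(5.675e-05) = 0.002003 Ω
R = R₁ + R₂ = 0.00257 Ω

0.00257 Ω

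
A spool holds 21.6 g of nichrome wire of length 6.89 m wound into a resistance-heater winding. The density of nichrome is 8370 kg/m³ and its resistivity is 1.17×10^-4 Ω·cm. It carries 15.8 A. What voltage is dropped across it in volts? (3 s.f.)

ρ = 1.17×10^-4 Ω·cm = 1.17×10^-6 Ω·m
A = m/(density·L) = 0.0216/(8370×6.89) = 3.7455e-07 m²
R = ρL/A = (1.17×10^-6)(6.89)/(3.7455e-07) = 21.52 Ω
V = IR = 15.8 × 21.52 = 340 V

340 V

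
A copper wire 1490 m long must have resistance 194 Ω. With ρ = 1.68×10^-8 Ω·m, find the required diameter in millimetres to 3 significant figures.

0.405 mm

A = ρL/R = (1.68×10^-8)(1490)/(194) = 1.290e-07 m²
d = 2√(A/π) = 4.053e-04 m = 0.405 mm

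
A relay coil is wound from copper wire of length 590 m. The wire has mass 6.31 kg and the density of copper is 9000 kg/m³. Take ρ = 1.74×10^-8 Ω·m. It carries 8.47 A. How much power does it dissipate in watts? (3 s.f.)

A = m/(density·L) = 6.31/(9000×590) = 1.1883e-06 m²
R = ρL/A = (1.74×10^-8)(590)/(1.1883e-06) = 8.639 Ω
P = I²R = (8.47)² × 8.639 = 620 W

620 W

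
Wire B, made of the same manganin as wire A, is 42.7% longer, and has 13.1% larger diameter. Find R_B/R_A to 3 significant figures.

R ∝ L/d², so R_B/R_A = (1 + 42.7/100) × (1 + 13.1/100)⁻²
= 1.427 × 0.7818 = 1.12

1.12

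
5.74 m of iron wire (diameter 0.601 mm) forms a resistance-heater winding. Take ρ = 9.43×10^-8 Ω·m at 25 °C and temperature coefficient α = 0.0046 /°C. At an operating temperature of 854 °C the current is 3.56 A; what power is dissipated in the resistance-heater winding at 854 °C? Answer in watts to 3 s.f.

116 W

A = π(d/2)² = π(3.0050e-04 m)² = 2.837e-07 m²
R₍25₎ = ρL/A = (9.43×10^-8)(5.74)/(2.837e-07) = 1.908 Ω
R₍854₎ = R₍25₎(1 + αΔT) = 1.908 × (1 + 0.0046×829) = 9.184 Ω
P = I²R = (3.56)² × 9.184 = 116 W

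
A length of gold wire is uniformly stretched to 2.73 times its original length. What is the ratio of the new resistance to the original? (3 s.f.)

Volume constant ⇒ A' = A/k with k = 2.73. R' = ρ(kL)/(A/k) = k²R.
Factor = 7.45

7.45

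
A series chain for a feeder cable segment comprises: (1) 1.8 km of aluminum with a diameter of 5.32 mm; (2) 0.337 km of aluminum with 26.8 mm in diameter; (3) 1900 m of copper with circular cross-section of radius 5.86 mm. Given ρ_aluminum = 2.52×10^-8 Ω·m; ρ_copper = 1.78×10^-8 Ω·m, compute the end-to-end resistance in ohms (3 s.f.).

2.37 Ω

Seg 1: A = π(d/2)² = π(2.6600e-03 m)² = 2.223e-05 m²
R_1 = (2.52×10^-8)(1800)/(2.223e-05) = 2.041 Ω
Seg 2: A = π(d/2)² = π(1.3400e-02 m)² = 5.641e-04 m²
R_2 = (2.52×10^-8)(337)/(5.641e-04) = 0.01505 Ω
Seg 3: A = πr² = π(5.8600e-03 m)² = 1.079e-04 m²
R_3 = (1.78×10^-8)(1900)/(1.079e-04) = 0.3135 Ω
R_total = R_1 + R_2 + R_3 = 2.37 Ω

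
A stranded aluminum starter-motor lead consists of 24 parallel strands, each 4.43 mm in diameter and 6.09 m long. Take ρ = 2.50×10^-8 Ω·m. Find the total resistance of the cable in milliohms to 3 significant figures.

A_strand = π(2.2150e-03 m)² = 1.541e-05 m²
R_strand = ρL/A = (2.50×10^-8)(6.09)/(1.541e-05) = 0.009878 Ω
R_total = R_strand/N = 0.009878/24 = 0.412 mΩ

0.412 mΩ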